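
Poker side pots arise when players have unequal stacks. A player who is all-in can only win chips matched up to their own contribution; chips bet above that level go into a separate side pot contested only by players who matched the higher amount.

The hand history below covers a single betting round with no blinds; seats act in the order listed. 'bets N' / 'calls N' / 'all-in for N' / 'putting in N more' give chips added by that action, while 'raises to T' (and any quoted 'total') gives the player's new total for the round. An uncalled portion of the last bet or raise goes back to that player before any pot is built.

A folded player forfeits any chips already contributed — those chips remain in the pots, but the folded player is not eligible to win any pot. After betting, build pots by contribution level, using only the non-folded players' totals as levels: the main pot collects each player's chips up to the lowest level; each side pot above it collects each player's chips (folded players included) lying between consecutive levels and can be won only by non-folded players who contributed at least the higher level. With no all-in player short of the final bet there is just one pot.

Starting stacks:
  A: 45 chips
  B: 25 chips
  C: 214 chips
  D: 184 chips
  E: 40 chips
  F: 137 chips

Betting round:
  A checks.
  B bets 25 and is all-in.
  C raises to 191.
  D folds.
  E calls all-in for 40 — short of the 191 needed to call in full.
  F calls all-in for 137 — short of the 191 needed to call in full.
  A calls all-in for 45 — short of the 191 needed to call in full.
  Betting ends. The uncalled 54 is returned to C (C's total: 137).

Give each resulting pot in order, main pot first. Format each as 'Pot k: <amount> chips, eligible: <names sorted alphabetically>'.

Contributions (after 54 returned to C): A=45, B=25, C=137, E=40, F=137
Folded: D
Pot levels (distinct totals of non-folded players): 25, 40, 45, 137
Layer 1-25: 25 each from A, B, C, E, F = 25*5 = 125 chips; eligible A, B, C, E, F
Layer 26-40: 15 each from A, C, E, F = 15*4 = 60 chips; eligible A, C, E, F
Layer 41-45: 5 each from A, C, F = 5*3 = 15 chips; eligible A, C, F
Layer 46-137: 92 each from C, F = 92*2 = 184 chips; eligible C, F

Pot 1: 125 chips, eligible: A, B, C, E, F
Pot 2: 60 chips, eligible: A, C, E, F
Pot 3: 15 chips, eligible: A, C, F
Pot 4: 184 chips, eligible: C, F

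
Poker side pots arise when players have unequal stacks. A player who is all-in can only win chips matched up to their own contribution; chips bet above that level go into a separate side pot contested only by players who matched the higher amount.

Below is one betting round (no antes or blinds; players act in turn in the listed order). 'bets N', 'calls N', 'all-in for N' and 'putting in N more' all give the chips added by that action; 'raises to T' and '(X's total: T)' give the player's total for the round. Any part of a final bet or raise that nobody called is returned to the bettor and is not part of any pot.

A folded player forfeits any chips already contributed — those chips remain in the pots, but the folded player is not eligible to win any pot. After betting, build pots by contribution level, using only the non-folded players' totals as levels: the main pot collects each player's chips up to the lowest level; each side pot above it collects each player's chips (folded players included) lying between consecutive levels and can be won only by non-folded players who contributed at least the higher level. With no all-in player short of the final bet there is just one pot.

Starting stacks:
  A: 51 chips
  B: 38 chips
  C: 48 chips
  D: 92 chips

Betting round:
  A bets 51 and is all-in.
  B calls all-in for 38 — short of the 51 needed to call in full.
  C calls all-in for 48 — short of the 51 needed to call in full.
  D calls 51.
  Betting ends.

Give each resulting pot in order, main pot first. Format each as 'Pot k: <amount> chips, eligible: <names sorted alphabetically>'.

Contributions: A=51, B=38, C=48, D=51
Pot levels (distinct totals of non-folded players): 38, 48, 51
Layer 1-38: 38 each from A, B, C, D = 38*4 = 152 chips; eligible A, B, C, D
Layer 39-48: 10 each from A, C, D = 10*3 = 30 chips; eligible A, C, D
Layer 49-51: 3 each from A, D = 3*2 = 6 chips; eligible A, D

Pot 1: 152 chips, eligible: A, B, C, D
Pot 2: 30 chips, eligible: A, C, D
Pot 3: 6 chips, eligible: A, D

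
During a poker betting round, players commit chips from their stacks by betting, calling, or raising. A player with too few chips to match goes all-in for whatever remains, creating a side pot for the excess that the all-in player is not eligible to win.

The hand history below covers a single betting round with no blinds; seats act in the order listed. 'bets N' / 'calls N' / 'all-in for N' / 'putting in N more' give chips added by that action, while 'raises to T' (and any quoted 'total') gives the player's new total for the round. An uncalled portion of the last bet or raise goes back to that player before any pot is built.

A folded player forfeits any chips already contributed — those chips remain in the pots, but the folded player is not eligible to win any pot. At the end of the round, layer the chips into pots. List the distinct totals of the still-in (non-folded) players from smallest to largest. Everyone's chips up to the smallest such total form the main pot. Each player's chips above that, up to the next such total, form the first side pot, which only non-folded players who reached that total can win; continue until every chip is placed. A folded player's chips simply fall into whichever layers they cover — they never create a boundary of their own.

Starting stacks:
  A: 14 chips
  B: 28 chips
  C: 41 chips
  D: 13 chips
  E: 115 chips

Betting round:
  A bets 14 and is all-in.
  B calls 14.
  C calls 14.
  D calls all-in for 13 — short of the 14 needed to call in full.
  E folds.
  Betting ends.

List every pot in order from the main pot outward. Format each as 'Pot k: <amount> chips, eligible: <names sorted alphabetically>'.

Pot 1: 52 chips, eligible: A, B, C, D
Pot 2: 3 chips, eligible: A, B, C

Derivation:
Contributions: A=14, B=14, C=14, D=13
Folded: E
Pot levels (distinct totals of non-folded players): 13, 14
Layer 1-13: 13 each from A, B, C, D = 13*4 = 52 chips; eligible A, B, C, D
Layer 14-14: 1 each from A, B, C = 1*3 = 3 chips; eligible A, B, C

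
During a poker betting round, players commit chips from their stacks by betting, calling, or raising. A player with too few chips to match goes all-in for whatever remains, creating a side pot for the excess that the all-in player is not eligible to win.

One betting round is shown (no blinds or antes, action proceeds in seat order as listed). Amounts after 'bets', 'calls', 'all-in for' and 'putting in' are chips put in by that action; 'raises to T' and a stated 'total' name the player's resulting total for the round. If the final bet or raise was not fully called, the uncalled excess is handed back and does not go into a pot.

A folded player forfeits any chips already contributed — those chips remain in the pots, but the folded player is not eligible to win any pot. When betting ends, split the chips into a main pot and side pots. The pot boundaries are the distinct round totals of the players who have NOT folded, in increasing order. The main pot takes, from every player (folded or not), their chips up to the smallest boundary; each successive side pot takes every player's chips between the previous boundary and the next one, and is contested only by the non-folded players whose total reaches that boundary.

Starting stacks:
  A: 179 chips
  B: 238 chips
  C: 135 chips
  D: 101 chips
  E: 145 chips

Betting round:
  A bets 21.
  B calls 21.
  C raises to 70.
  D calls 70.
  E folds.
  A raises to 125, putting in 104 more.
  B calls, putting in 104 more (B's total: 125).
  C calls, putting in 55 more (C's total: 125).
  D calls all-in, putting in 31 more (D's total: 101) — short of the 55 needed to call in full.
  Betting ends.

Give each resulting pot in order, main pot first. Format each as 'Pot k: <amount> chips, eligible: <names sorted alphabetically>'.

Pot 1: 404 chips, eligible: A, B, C, D
Pot 2: 72 chips, eligible: A, B, C

Derivation:
Contributions: A=125, B=125, C=125, D=101
Folded: E
Pot levels (distinct totals of non-folded players): 101, 125
Layer 1-101: 101 each from A, B, C, D = 101*4 = 404 chips; eligible A, B, C, D
Layer 102-125: 24 each from A, B, C = 24*3 = 72 chips; eligible A, B, C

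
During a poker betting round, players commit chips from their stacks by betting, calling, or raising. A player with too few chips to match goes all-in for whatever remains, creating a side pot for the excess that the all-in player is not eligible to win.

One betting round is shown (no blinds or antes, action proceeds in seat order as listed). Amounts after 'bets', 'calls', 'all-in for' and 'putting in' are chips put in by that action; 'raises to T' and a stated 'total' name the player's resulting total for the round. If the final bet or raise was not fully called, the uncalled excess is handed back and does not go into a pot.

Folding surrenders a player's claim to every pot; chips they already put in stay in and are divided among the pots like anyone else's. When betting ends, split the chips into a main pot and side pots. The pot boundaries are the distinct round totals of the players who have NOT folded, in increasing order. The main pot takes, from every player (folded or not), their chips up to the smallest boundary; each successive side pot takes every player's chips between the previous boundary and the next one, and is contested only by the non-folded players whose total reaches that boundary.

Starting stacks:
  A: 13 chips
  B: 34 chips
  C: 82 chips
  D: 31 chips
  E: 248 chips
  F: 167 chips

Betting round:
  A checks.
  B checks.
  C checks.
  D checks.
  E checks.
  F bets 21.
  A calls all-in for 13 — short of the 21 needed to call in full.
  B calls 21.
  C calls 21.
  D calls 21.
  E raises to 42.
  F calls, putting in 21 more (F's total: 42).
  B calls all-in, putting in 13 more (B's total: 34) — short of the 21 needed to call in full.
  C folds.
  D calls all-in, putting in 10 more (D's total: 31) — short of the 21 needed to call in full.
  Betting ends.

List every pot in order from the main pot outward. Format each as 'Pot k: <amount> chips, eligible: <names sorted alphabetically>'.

Contributions: A=13, B=34, C=21, D=31, E=42, F=42
Folded: C
Pot levels (distinct totals of non-folded players): 13, 31, 34, 42
Layer 1-13: 13 each from A, B, C, D, E, F = 13*6 = 78 chips; eligible A, B, D, E, F
Layer 14-31: B 18 + C 8 + D 18 + E 18 + F 18 = 80 chips; eligible B, D, E, F
Layer 32-34: 3 each from B, E, F = 3*3 = 9 chips; eligible B, E, F
Layer 35-42: 8 each from E, F = 8*2 = 16 chips; eligible E, F

Pot 1: 78 chips, eligible: A, B, D, E, F
Pot 2: 80 chips, eligible: B, D, E, F
Pot 3: 9 chips, eligible: B, E, F
Pot 4: 16 chips, eligible: E, F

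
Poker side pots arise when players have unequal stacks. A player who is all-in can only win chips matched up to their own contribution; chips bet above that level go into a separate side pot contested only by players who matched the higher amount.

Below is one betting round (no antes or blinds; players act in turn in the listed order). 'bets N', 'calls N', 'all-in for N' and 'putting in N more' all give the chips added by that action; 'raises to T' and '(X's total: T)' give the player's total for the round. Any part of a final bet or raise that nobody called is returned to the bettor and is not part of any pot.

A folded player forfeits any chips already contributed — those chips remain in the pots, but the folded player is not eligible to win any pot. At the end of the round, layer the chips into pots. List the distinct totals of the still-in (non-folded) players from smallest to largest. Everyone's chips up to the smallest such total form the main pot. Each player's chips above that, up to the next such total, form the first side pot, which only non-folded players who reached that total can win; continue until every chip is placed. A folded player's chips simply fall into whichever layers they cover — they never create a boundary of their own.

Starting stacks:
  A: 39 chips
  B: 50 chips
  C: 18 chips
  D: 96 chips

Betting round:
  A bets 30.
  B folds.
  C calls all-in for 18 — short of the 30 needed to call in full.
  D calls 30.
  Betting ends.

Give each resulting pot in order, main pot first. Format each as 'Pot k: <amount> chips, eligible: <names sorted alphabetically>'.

Pot 1: 54 chips, eligible: A, C, D
Pot 2: 24 chips, eligible: A, D

Derivation:
Contributions: A=30, C=18, D=30
Folded: B
Pot levels (distinct totals of non-folded players): 18, 30
Layer 1-18: 18 each from A, C, D = 18*3 = 54 chips; eligible A, C, D
Layer 19-30: 12 each from A, D = 12*2 = 24 chips; eligible A, D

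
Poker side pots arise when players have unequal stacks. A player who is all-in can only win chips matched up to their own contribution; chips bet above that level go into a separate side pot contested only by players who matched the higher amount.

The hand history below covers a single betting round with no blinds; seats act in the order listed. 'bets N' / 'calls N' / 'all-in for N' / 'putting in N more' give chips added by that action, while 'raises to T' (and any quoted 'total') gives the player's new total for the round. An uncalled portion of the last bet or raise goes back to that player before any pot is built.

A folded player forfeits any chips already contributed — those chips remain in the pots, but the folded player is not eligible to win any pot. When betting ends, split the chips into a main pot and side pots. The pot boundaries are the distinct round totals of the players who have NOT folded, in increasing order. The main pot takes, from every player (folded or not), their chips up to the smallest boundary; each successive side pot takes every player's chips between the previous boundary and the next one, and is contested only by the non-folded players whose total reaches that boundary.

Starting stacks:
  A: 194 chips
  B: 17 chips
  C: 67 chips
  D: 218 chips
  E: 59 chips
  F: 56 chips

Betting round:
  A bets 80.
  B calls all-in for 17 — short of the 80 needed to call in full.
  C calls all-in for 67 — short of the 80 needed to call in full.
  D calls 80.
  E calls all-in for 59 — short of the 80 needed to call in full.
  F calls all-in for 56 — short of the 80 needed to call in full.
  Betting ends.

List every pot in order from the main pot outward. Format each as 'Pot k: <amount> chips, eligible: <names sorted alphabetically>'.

Contributions: A=80, B=17, C=67, D=80, E=59, F=56
Pot levels (distinct totals of non-folded players): 17, 56, 59, 67, 80
Layer 1-17: 17 each from A, B, C, D, E, F = 17*6 = 102 chips; eligible A, B, C, D, E, F
Layer 18-56: 39 each from A, C, D, E, F = 39*5 = 195 chips; eligible A, C, D, E, F
Layer 57-59: 3 each from A, C, D, E = 3*4 = 12 chips; eligible A, C, D, E
Layer 60-67: 8 each from A, C, D = 8*3 = 24 chips; eligible A, C, D
Layer 68-80: 13 each from A, D = 13*2 = 26 chips; eligible A, D

Pot 1: 102 chips, eligible: A, B, C, D, E, F
Pot 2: 195 chips, eligible: A, C, D, E, F
Pot 3: 12 chips, eligible: A, C, D, E
Pot 4: 24 chips, eligible: A, C, D
Pot 5: 26 chips, eligible: A, D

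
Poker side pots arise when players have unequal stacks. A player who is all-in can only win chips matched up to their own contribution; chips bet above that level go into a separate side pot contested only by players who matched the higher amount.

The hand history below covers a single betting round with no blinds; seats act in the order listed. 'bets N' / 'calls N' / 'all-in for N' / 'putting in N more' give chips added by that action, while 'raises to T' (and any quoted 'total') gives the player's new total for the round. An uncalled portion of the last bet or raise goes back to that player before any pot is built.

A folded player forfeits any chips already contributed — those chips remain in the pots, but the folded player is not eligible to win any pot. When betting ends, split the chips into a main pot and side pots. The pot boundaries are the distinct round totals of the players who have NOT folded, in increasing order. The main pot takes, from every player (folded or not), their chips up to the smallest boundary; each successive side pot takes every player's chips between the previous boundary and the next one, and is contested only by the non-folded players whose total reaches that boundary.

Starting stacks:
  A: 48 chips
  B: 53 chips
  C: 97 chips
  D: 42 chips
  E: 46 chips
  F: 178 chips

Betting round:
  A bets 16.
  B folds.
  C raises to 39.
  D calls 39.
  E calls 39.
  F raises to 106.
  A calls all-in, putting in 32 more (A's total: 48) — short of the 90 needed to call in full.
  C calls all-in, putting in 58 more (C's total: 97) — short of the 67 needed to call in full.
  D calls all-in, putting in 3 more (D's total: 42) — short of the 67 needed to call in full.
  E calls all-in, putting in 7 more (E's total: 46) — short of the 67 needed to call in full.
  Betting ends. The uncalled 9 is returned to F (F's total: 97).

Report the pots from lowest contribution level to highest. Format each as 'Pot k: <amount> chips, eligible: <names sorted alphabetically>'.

Pot 1: 210 chips, eligible: A, C, D, E, F
Pot 2: 16 chips, eligible: A, C, E, F
Pot 3: 6 chips, eligible: A, C, F
Pot 4: 98 chips, eligible: C, F

Derivation:
Contributions (after 9 returned to F): A=48, C=97, D=42, E=46, F=97
Folded: B
Pot levels (distinct totals of non-folded players): 42, 46, 48, 97
Layer 1-42: 42 each from A, C, D, E, F = 42*5 = 210 chips; eligible A, C, D, E, F
Layer 43-46: 4 each from A, C, E, F = 4*4 = 16 chips; eligible A, C, E, F
Layer 47-48: 2 each from A, C, F = 2*3 = 6 chips; eligible A, C, F
Layer 49-97: 49 each from C, F = 49*2 = 98 chips; eligible C, F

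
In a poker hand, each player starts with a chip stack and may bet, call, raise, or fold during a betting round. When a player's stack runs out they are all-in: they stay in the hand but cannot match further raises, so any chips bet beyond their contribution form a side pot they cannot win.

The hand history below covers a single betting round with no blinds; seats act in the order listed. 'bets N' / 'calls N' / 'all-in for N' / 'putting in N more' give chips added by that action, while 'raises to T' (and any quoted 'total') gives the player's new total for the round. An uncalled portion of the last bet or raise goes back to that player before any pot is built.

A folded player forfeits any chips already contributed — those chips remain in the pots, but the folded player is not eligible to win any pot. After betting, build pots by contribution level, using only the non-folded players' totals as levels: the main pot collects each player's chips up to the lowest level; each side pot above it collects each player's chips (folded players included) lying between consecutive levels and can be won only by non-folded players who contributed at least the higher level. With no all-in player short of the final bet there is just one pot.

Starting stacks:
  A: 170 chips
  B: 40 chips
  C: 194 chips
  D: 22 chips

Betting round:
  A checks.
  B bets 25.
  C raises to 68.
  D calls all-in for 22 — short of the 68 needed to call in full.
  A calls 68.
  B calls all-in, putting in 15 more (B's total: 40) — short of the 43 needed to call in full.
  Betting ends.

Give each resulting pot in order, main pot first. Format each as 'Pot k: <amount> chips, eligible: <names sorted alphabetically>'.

Contributions: A=68, B=40, C=68, D=22
Pot levels (distinct totals of non-folded players): 22, 40, 68
Layer 1-22: 22 each from A, B, C, D = 22*4 = 88 chips; eligible A, B, C, D
Layer 23-40: 18 each from A, B, C = 18*3 = 54 chips; eligible A, B, C
Layer 41-68: 28 each from A, C = 28*2 = 56 chips; eligible A, C

Pot 1: 88 chips, eligible: A, B, C, D
Pot 2: 54 chips, eligible: A, B, C
Pot 3: 56 chips, eligible: A, C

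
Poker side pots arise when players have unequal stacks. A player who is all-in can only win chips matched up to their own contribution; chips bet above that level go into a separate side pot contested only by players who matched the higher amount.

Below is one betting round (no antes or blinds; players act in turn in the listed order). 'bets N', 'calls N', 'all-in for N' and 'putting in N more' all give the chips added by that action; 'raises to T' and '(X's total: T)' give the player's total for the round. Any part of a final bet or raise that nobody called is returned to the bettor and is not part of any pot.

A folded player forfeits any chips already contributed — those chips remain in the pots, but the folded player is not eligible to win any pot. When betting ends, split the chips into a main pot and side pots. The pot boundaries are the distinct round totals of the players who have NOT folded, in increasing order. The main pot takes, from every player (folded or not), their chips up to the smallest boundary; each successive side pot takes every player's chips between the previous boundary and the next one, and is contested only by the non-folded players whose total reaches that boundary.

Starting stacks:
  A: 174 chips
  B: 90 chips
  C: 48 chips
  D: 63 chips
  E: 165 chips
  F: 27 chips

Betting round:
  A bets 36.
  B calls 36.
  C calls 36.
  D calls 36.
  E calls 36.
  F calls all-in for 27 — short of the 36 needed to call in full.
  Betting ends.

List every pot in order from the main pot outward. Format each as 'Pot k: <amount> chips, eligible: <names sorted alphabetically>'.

Contributions: A=36, B=36, C=36, D=36, E=36, F=27
Pot levels (distinct totals of non-folded players): 27, 36
Layer 1-27: 27 each from A, B, C, D, E, F = 27*6 = 162 chips; eligible A, B, C, D, E, F
Layer 28-36: 9 each from A, B, C, D, E = 9*5 = 45 chips; eligible A, B, C, D, E

Pot 1: 162 chips, eligible: A, B, C, D, E, F
Pot 2: 45 chips, eligible: A, B, C, D, E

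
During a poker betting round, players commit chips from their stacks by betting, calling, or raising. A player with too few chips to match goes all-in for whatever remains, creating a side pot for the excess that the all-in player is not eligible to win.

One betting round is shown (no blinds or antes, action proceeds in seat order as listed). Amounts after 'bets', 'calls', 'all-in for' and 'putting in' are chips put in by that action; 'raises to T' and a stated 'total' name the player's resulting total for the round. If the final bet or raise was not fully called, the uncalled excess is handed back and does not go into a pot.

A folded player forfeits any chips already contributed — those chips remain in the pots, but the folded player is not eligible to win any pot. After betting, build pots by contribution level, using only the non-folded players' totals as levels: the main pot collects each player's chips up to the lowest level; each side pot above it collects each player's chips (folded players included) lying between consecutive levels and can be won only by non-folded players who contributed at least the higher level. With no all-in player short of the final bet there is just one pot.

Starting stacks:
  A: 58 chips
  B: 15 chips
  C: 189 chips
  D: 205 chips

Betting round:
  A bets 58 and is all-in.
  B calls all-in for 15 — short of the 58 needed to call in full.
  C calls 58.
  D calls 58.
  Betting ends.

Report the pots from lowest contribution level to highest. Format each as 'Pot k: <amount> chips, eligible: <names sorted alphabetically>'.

Pot 1: 60 chips, eligible: A, B, C, D
Pot 2: 129 chips, eligible: A, C, D

Derivation:
Contributions: A=58, B=15, C=58, D=58
Pot levels (distinct totals of non-folded players): 15, 58
Layer 1-15: 15 each from A, B, C, D = 15*4 = 60 chips; eligible A, B, C, D
Layer 16-58: 43 each from A, C, D = 43*3 = 129 chips; eligible A, C, D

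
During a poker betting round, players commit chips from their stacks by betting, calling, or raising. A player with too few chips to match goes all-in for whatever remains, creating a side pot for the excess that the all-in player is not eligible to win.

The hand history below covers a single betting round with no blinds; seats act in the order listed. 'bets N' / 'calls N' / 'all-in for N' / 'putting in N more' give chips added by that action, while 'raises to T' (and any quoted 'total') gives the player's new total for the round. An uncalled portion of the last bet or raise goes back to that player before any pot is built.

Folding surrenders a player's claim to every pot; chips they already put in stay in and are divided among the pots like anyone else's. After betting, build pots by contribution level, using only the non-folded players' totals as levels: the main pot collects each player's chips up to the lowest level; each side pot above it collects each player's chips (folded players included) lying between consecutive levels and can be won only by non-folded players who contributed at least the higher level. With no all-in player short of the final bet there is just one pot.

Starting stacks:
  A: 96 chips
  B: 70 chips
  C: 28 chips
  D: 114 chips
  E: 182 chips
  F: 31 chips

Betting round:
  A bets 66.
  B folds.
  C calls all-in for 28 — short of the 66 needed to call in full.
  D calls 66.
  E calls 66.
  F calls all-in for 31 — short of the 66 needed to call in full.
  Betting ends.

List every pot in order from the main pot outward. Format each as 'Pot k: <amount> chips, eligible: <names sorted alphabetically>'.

Contributions: A=66, C=28, D=66, E=66, F=31
Folded: B
Pot levels (distinct totals of non-folded players): 28, 31, 66
Layer 1-28: 28 each from A, C, D, E, F = 28*5 = 140 chips; eligible A, C, D, E, F
Layer 29-31: 3 each from A, D, E, F = 3*4 = 12 chips; eligible A, D, E, F
Layer 32-66: 35 each from A, D, E = 35*3 = 105 chips; eligible A, D, E

Pot 1: 140 chips, eligible: A, C, D, E, F
Pot 2: 12 chips, eligible: A, D, E, F
Pot 3: 105 chips, eligible: A, D, E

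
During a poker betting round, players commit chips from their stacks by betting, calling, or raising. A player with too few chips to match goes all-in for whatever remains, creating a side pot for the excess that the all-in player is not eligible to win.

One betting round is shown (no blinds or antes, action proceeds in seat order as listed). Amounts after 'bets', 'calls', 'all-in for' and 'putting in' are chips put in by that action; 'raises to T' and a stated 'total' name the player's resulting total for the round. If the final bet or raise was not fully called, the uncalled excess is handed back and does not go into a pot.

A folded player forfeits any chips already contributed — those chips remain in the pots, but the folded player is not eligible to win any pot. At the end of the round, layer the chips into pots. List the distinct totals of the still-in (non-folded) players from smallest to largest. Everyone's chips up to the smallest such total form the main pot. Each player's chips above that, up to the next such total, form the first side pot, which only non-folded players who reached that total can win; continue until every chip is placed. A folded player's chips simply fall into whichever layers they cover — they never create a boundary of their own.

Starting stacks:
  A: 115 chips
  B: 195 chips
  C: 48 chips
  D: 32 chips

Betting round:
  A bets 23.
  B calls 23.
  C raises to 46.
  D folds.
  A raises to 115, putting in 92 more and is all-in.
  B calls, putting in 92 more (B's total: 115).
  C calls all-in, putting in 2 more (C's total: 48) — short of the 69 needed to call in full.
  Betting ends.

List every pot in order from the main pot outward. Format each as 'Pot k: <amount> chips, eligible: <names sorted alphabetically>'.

Pot 1: 144 chips, eligible: A, B, C
Pot 2: 134 chips, eligible: A, B

Derivation:
Contributions: A=115, B=115, C=48
Folded: D
Pot levels (distinct totals of non-folded players): 48, 115
Layer 1-48: 48 each from A, B, C = 48*3 = 144 chips; eligible A, B, C
Layer 49-115: 67 each from A, B = 67*2 = 134 chips; eligible A, B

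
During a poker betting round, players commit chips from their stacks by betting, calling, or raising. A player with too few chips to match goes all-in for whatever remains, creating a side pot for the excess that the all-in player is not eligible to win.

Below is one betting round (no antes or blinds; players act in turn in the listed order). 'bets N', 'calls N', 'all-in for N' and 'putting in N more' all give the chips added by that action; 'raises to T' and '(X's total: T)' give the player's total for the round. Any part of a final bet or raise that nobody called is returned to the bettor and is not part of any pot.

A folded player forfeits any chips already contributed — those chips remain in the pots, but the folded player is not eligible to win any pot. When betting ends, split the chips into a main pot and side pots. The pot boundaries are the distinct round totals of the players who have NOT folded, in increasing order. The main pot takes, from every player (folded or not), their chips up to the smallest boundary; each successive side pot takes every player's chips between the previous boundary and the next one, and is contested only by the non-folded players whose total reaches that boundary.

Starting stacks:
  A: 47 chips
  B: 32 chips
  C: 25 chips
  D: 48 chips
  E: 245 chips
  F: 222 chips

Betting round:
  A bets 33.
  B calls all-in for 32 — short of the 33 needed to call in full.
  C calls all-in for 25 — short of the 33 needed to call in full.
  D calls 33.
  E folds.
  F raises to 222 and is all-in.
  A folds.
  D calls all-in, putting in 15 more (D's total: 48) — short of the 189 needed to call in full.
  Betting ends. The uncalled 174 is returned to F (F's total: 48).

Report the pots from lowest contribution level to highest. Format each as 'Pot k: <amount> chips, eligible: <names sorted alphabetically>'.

Contributions (after 174 returned to F): A=33, B=32, C=25, D=48, F=48
Folded: A, E
Pot levels (distinct totals of non-folded players): 25, 32, 48
Layer 1-25: 25 each from A, B, C, D, F = 25*5 = 125 chips; eligible B, C, D, F
Layer 26-32: 7 each from A, B, D, F = 7*4 = 28 chips; eligible B, D, F
Layer 33-48: A 1 + D 16 + F 16 = 33 chips; eligible D, F

Pot 1: 125 chips, eligible: B, C, D, F
Pot 2: 28 chips, eligible: B, D, F
Pot 3: 33 chips, eligible: D, F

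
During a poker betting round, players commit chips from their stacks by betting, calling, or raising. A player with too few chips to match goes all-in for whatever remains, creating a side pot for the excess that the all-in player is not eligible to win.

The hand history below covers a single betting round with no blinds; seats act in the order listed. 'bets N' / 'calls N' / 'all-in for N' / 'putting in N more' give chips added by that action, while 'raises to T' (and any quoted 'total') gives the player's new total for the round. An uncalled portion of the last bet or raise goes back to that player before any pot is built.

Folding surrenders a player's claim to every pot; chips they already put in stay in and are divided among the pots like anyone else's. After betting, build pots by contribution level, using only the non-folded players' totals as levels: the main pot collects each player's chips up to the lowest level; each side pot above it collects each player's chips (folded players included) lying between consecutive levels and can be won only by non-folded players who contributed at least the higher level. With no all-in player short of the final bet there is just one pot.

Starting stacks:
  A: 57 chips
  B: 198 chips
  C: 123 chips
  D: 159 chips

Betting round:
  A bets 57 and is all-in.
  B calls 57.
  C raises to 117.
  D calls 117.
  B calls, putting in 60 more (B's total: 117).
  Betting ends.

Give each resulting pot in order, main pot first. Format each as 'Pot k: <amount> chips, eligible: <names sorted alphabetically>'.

Contributions: A=57, B=117, C=117, D=117
Pot levels (distinct totals of non-folded players): 57, 117
Layer 1-57: 57 each from A, B, C, D = 57*4 = 228 chips; eligible A, B, C, D
Layer 58-117: 60 each from B, C, D = 60*3 = 180 chips; eligible B, C, D

Pot 1: 228 chips, eligible: A, B, C, D
Pot 2: 180 chips, eligible: B, C, D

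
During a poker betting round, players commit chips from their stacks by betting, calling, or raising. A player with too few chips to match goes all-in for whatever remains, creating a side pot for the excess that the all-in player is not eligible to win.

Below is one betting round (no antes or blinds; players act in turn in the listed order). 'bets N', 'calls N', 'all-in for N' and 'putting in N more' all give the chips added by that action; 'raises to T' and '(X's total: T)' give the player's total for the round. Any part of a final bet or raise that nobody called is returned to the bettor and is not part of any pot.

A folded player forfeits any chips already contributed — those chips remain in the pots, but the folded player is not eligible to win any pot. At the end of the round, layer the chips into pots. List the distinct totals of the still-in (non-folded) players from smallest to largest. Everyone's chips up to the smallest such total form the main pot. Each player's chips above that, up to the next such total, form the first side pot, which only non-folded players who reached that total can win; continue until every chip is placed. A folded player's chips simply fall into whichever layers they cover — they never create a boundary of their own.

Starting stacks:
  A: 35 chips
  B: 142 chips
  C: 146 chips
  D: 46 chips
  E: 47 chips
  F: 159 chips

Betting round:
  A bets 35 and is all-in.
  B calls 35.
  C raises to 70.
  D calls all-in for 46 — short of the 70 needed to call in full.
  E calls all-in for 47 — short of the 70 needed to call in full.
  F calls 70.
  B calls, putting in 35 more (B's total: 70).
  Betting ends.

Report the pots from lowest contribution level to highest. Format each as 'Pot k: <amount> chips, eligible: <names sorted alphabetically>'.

Pot 1: 210 chips, eligible: A, B, C, D, E, F
Pot 2: 55 chips, eligible: B, C, D, E, F
Pot 3: 4 chips, eligible: B, C, E, F
Pot 4: 69 chips, eligible: B, C, F

Derivation:
Contributions: A=35, B=70, C=70, D=46, E=47, F=70
Pot levels (distinct totals of non-folded players): 35, 46, 47, 70
Layer 1-35: 35 each from A, B, C, D, E, F = 35*6 = 210 chips; eligible A, B, C, D, E, F
Layer 36-46: 11 each from B, C, D, E, F = 11*5 = 55 chips; eligible B, C, D, E, F
Layer 47-47: 1 each from B, C, E, F = 1*4 = 4 chips; eligible B, C, E, F
Layer 48-70: 23 each from B, C, F = 23*3 = 69 chips; eligible B, C, F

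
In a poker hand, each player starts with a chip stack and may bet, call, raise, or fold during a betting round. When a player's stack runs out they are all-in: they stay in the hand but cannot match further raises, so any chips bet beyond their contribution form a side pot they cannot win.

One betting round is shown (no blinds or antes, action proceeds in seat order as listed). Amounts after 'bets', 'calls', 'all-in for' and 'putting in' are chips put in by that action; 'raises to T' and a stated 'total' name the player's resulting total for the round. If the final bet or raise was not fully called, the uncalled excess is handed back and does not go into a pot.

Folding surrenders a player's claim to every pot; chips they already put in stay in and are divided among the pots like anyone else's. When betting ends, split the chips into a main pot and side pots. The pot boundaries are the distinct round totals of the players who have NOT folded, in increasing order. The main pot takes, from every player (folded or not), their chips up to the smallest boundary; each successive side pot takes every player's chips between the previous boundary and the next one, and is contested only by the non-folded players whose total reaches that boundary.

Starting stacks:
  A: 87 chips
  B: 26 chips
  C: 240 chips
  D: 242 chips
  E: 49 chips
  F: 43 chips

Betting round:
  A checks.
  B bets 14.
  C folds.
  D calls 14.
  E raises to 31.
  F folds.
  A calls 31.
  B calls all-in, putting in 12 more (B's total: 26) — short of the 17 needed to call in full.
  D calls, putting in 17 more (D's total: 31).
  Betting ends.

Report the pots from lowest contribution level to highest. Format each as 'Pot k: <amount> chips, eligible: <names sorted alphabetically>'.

Contributions: A=31, B=26, D=31, E=31
Folded: C, F
Pot levels (distinct totals of non-folded players): 26, 31
Layer 1-26: 26 each from A, B, D, E = 26*4 = 104 chips; eligible A, B, D, E
Layer 27-31: 5 each from A, D, E = 5*3 = 15 chips; eligible A, D, E

Pot 1: 104 chips, eligible: A, B, D, E
Pot 2: 15 chips, eligible: A, D, E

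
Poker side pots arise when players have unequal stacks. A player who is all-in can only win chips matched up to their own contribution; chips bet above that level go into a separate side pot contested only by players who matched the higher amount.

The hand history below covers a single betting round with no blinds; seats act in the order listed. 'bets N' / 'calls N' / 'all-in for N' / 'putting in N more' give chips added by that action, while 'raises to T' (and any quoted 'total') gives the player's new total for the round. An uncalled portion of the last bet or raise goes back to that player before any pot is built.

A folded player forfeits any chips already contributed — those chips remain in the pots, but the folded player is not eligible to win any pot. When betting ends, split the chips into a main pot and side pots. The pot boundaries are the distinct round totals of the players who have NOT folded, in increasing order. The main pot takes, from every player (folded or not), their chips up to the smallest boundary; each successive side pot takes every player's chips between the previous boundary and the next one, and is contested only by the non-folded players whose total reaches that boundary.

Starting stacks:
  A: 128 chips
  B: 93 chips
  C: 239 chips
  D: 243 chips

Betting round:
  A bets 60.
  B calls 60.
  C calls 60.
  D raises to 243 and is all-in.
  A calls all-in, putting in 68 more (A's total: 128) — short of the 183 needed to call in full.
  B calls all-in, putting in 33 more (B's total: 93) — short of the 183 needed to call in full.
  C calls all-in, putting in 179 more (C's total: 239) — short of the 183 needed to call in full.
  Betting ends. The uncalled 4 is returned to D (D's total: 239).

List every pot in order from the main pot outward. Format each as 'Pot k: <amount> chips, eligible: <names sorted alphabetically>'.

Pot 1: 372 chips, eligible: A, B, C, D
Pot 2: 105 chips, eligible: A, C, D
Pot 3: 222 chips, eligible: C, D

Derivation:
Contributions (after 4 returned to D): A=128, B=93, C=239, D=239
Pot levels (distinct totals of non-folded players): 93, 128, 239
Layer 1-93: 93 each from A, B, C, D = 93*4 = 372 chips; eligible A, B, C, D
Layer 94-128: 35 each from A, C, D = 35*3 = 105 chips; eligible A, C, D
Layer 129-239: 111 each from C, D = 111*2 = 222 chips; eligible C, D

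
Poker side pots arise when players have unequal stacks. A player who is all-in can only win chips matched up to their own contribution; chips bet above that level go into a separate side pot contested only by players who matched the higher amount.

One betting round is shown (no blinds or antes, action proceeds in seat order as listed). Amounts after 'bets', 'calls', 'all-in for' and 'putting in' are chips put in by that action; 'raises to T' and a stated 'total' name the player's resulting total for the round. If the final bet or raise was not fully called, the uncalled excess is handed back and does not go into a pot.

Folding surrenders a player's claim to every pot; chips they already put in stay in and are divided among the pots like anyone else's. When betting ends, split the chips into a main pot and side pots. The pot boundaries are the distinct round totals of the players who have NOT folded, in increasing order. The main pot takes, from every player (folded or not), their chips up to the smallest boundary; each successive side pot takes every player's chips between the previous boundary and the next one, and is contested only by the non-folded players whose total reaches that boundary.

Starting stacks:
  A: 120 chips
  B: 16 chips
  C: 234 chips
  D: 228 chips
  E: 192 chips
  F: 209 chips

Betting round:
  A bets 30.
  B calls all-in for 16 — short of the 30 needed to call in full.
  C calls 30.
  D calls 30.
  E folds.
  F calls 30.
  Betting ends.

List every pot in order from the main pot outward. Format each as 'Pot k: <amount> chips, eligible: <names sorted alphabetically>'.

Pot 1: 80 chips, eligible: A, B, C, D, F
Pot 2: 56 chips, eligible: A, C, D, F

Derivation:
Contributions: A=30, B=16, C=30, D=30, F=30
Folded: E
Pot levels (distinct totals of non-folded players): 16, 30
Layer 1-16: 16 each from A, B, C, D, F = 16*5 = 80 chips; eligible A, B, C, D, F
Layer 17-30: 14 each from A, C, D, F = 14*4 = 56 chips; eligible A, C, D, F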